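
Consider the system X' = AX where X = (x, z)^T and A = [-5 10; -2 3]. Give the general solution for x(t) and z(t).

x(t) = -c_1e^(-t)sin(2t) - 2c_1e^(-t)cos(2t) - 2c_2e^(-t)sin(2t) + c_2e^(-t)cos(2t), z(t) = -c_1e^(-t)cos(2t) - c_2e^(-t)sin(2t)

Coefficient matrix A = [[-5, 10], [-2, 3]].
Characteristic polynomial det(A - λI) = λ^2 + 2λ + 5 = 0.
Eigenvalues λ = -1 ± 2i (complex conjugate pair).
For λ=-1+2i: an eigenvector is (-2,-1) - i(-1,0) = (-2 + i, -1).
A real fundamental pair from Re and Im of e^((-1+2i)t)v: X_1 = e^(-t)(cos(2t)·(-2,-1) + sin(2t)·(-1,0)), X_2 = e^(-t)(sin(2t)·(-2,-1) - cos(2t)·(-1,0)).
General solution: c_1X_1 + c_2X_2.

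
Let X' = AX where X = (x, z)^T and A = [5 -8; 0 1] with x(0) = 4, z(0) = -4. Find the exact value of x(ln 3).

2892

A = [[5,-8],[0,1]]; eigenvalues λ = 5, 1.
Eigenvectors: (-1,0) for λ=5, (-2,-1) for λ=1.
From the initial condition, c_1 = -12, c_2 = 4.
x(ln 3) = (-12)(3^5)(-1) + (4)(3^1)(-2) = 2892.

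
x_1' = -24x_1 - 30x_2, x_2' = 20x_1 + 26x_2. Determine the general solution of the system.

x_1(t) = C_1e^(6t) + 3C_2e^(-4t), x_2(t) = -C_1e^(6t) - 2C_2e^(-4t)

Coefficient matrix A = [[-24, -30], [20, 26]].
Characteristic polynomial det(A - λI) = λ^2 - 2λ - 24 = 0.
Eigenvalues λ = 6, -4.
For λ=6: (A-λI) row 1 is [-30, -30], so an eigenvector is (1, -1).
For λ=-4: (A-λI) row 1 is [-20, -30], so an eigenvector is (3, -2).
General solution: C_1e^(6t)(1,-1) + C_2e^(-4t)(3,-2).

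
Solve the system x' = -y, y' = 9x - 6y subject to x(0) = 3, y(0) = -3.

x(t) = 12te^(-3t) + 3e^(-3t), y(t) = 36te^(-3t) - 3e^(-3t)

Coefficient matrix A = [[0, -1], [9, -6]].
Characteristic polynomial det(A - λI) = λ^2 + 6λ + 9 = 0.
Single eigenvalue λ = -3 with algebraic multiplicity 2.
Eigenvector v = (-1,-3); generalized eigenvector w with (A-λI)w=v is (-1,-2).
General solution: e^(-3t)[C_1·v + C_2·(t·v + w)].
Applying x(0)=3, y(0)=-3 gives C_1=9, C_2=-12.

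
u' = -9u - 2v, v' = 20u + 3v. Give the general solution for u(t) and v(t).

Coefficient matrix A = [[-9, -2], [20, 3]].
Characteristic polynomial det(A - λI) = λ^2 + 6λ + 13 = 0.
Eigenvalues λ = -3 ± 2i (complex conjugate pair).
For λ=-3+2i: an eigenvector is (-1,3) - i(0,-1) = (-1, 3 + i).
A real fundamental pair from Re and Im of e^((-3+2i)t)v: X_1 = e^(-3t)(cos(2t)·(-1,3) + sin(2t)·(0,-1)), X_2 = e^(-3t)(sin(2t)·(-1,3) - cos(2t)·(0,-1)).
General solution: C_1X_1 + C_2X_2.

u(t) = -C_1e^(-3t)cos(2t) - C_2e^(-3t)sin(2t), v(t) = -C_1e^(-3t)sin(2t) + 3C_1e^(-3t)cos(2t) + 3C_2e^(-3t)sin(2t) + C_2e^(-3t)cos(2t)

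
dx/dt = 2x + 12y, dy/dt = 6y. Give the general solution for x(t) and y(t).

Coefficient matrix A = [[2, 12], [0, 6]].
Characteristic polynomial det(A - λI) = λ^2 - 8λ + 12 = 0.
Eigenvalues λ = 2, 6.
For λ=2: (A-λI) row 1 is [0, 12], so an eigenvector is (1, 0).
For λ=6: (A-λI) row 1 is [-4, 12], so an eigenvector is (-3, -1).
General solution: C_1e^(2t)(1,0) + C_2e^(6t)(-3,-1).

x(t) = C_1e^(2t) - 3C_2e^(6t), y(t) = -C_2e^(6t)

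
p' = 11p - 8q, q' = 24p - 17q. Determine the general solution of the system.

p(t) = -K_1e^(-5t) - 2K_2e^(-t), q(t) = -2K_1e^(-5t) - 3K_2e^(-t)

Coefficient matrix A = [[11, -8], [24, -17]].
Characteristic polynomial det(A - λI) = λ^2 + 6λ + 5 = 0.
Eigenvalues λ = -5, -1.
For λ=-5: (A-λI) row 1 is [16, -8], so an eigenvector is (-1, -2).
For λ=-1: (A-λI) row 1 is [12, -8], so an eigenvector is (-2, -3).
General solution: K_1e^(-5t)(-1,-2) + K_2e^(-t)(-2,-3).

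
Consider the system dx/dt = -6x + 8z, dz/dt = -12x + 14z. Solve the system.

x(t) = -2K_1e^(6t) - K_2e^(2t), z(t) = -3K_1e^(6t) - K_2e^(2t)

Coefficient matrix A = [[-6, 8], [-12, 14]].
Characteristic polynomial det(A - λI) = λ^2 - 8λ + 12 = 0.
Eigenvalues λ = 6, 2.
For λ=6: (A-λI) row 1 is [-12, 8], so an eigenvector is (-2, -3).
For λ=2: (A-λI) row 1 is [-8, 8], so an eigenvector is (-1, -1).
General solution: K_1e^(6t)(-2,-3) + K_2e^(2t)(-1,-1).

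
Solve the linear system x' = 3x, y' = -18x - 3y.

Coefficient matrix A = [[3, 0], [-18, -3]].
Characteristic polynomial det(A - λI) = λ^2 - 9 = 0.
Eigenvalues λ = -3, 3.
For λ=-3: (A-λI) row 1 is [6, 0], so an eigenvector is (0, 1).
For λ=3: (A-λI) row 2 is [-18, -6], so an eigenvector is (-1, 3).
General solution: C_1e^(-3t)(0,1) + C_2e^(3t)(-1,3).

x(t) = -C_2e^(3t), y(t) = C_1e^(-3t) + 3C_2e^(3t)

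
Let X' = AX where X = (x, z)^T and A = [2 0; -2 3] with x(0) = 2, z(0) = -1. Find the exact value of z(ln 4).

A = [[2,0],[-2,3]]; eigenvalues λ = 2, 3.
Eigenvectors: (-1,-2) for λ=2, (0,-1) for λ=3.
From the initial condition, c_1 = -2, c_2 = 5.
z(ln 4) = (-2)(4^2)(-2) + (5)(4^3)(-1) = -256.

-256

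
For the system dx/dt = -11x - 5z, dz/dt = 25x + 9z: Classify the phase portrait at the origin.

stable spiral

A = [[-11,-5],[25,9]]; det(A-λI) = λ^2 + 2λ + 26.
λ = -1 ± 5i: negative real part.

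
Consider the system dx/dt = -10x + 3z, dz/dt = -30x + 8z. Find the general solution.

x(t) = C_1e^(-t)sin(3t) - C_2e^(-t)cos(3t), z(t) = 3C_1e^(-t)sin(3t) + C_1e^(-t)cos(3t) + C_2e^(-t)sin(3t) - 3C_2e^(-t)cos(3t)

Coefficient matrix A = [[-10, 3], [-30, 8]].
Characteristic polynomial det(A - λI) = λ^2 + 2λ + 10 = 0.
Eigenvalues λ = -1 ± 3i (complex conjugate pair).
For λ=-1+3i: an eigenvector is (0,1) - i(1,3) = (0 - i, 1 - 3i).
A real fundamental pair from Re and Im of e^((-1+3i)t)v: X_1 = e^(-t)(cos(3t)·(0,1) + sin(3t)·(1,3)), X_2 = e^(-t)(sin(3t)·(0,1) - cos(3t)·(1,3)).
General solution: C_1X_1 + C_2X_2.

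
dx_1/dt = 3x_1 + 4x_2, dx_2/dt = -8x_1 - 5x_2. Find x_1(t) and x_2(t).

x_1(t) = -c_1e^(-t)cos(4t) - c_2e^(-t)sin(4t), x_2(t) = c_1e^(-t)sin(4t) + c_1e^(-t)cos(4t) + c_2e^(-t)sin(4t) - c_2e^(-t)cos(4t)

Coefficient matrix A = [[3, 4], [-8, -5]].
Characteristic polynomial det(A - λI) = λ^2 + 2λ + 17 = 0.
Eigenvalues λ = -1 ± 4i (complex conjugate pair).
For λ=-1+4i: an eigenvector is (-1,1) - i(0,1) = (-1, 1 - i).
A real fundamental pair from Re and Im of e^((-1+4i)t)v: X_1 = e^(-t)(cos(4t)·(-1,1) + sin(4t)·(0,1)), X_2 = e^(-t)(sin(4t)·(-1,1) - cos(4t)·(0,1)).
General solution: c_1X_1 + c_2X_2.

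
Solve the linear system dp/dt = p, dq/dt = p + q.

Coefficient matrix A = [[1, 0], [1, 1]].
Characteristic polynomial det(A - λI) = λ^2 - 2λ + 1 = 0.
Single eigenvalue λ = 1 with algebraic multiplicity 2.
Eigenvector v = (0,1); generalized eigenvector w with (A-λI)w=v is (1,2).
General solution: e^(t)[c_1·v + c_2·(t·v + w)].

p(t) = c_2e^(t), q(t) = c_1e^(t) + c_2te^(t) + 2c_2e^(t)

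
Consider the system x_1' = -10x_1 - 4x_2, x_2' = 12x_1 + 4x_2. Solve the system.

x_1(t) = -2C_1e^(-4t) + C_2e^(-2t), x_2(t) = 3C_1e^(-4t) - 2C_2e^(-2t)

Coefficient matrix A = [[-10, -4], [12, 4]].
Characteristic polynomial det(A - λI) = λ^2 + 6λ + 8 = 0.
Eigenvalues λ = -4, -2.
For λ=-4: (A-λI) row 1 is [-6, -4], so an eigenvector is (-2, 3).
For λ=-2: (A-λI) row 1 is [-8, -4], so an eigenvector is (1, -2).
General solution: C_1e^(-4t)(-2,3) + C_2e^(-2t)(1,-2).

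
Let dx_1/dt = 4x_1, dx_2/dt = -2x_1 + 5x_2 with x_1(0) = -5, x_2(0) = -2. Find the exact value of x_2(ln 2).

A = [[4,0],[-2,5]]; eigenvalues λ = 4, 5.
Eigenvectors: (1,2) for λ=4, (0,-1) for λ=5.
From the initial condition, c_1 = -5, c_2 = -8.
x_2(ln 2) = (-5)(2^4)(2) + (-8)(2^5)(-1) = 96.

96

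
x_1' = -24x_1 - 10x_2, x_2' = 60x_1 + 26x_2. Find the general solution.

x_1(t) = -C_1e^(-4t) + C_2e^(6t), x_2(t) = 2C_1e^(-4t) - 3C_2e^(6t)

Coefficient matrix A = [[-24, -10], [60, 26]].
Characteristic polynomial det(A - λI) = λ^2 - 2λ - 24 = 0.
Eigenvalues λ = -4, 6.
For λ=-4: (A-λI) row 1 is [-20, -10], so an eigenvector is (-1, 2).
For λ=6: (A-λI) row 1 is [-30, -10], so an eigenvector is (1, -3).
General solution: C_1e^(-4t)(-1,2) + C_2e^(6t)(1,-3).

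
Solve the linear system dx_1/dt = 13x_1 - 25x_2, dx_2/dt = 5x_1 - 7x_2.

x_1(t) = 2K_1e^(3t)sin(5t) + K_1e^(3t)cos(5t) + K_2e^(3t)sin(5t) - 2K_2e^(3t)cos(5t), x_2(t) = K_1e^(3t)sin(5t) - K_2e^(3t)cos(5t)

Coefficient matrix A = [[13, -25], [5, -7]].
Characteristic polynomial det(A - λI) = λ^2 - 6λ + 34 = 0.
Eigenvalues λ = 3 ± 5i (complex conjugate pair).
For λ=3+5i: an eigenvector is (1,0) - i(2,1) = (1 - 2i, 0 - i).
A real fundamental pair from Re and Im of e^((3+5i)t)v: X_1 = e^(3t)(cos(5t)·(1,0) + sin(5t)·(2,1)), X_2 = e^(3t)(sin(5t)·(1,0) - cos(5t)·(2,1)).
General solution: K_1X_1 + K_2X_2.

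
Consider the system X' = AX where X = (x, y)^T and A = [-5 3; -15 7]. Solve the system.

x(t) = -C_1e^(t)sin(3t) + C_2e^(t)cos(3t), y(t) = -2C_1e^(t)sin(3t) - C_1e^(t)cos(3t) - C_2e^(t)sin(3t) + 2C_2e^(t)cos(3t)

Coefficient matrix A = [[-5, 3], [-15, 7]].
Characteristic polynomial det(A - λI) = λ^2 - 2λ + 10 = 0.
Eigenvalues λ = 1 ± 3i (complex conjugate pair).
For λ=1+3i: an eigenvector is (0,-1) - i(-1,-2) = (0 + i, -1 + 2i).
A real fundamental pair from Re and Im of e^((1+3i)t)v: X_1 = e^(t)(cos(3t)·(0,-1) + sin(3t)·(-1,-2)), X_2 = e^(t)(sin(3t)·(0,-1) - cos(3t)·(-1,-2)).
General solution: C_1X_1 + C_2X_2.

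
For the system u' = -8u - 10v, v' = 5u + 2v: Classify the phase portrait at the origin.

A = [[-8,-10],[5,2]]; det(A-λI) = λ^2 + 6λ + 34.
λ = -3 ± 5i: negative real part.

stable spiral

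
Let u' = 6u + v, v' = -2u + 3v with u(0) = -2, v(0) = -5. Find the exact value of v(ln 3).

A = [[6,1],[-2,3]]; eigenvalues λ = 5, 4.
Eigenvectors: (-1,1) for λ=5, (1,-2) for λ=4.
From the initial condition, c_1 = 9, c_2 = 7.
v(ln 3) = (9)(3^5)(1) + (7)(3^4)(-2) = 1053.

1053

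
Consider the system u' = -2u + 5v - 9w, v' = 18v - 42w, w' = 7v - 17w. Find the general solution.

Coefficient matrix A = [[-2, 5, -9], [0, 18, -42], [0, 7, -17]].
det(A - λI) = 0 gives eigenvalues λ = -2, 4, -3.
For λ=-2: eigenvector (1,0,0).
For λ=4: eigenvector (1,3,1).
For λ=-3: eigenvector (-1,2,1).
General solution: K_1e^(-2t)(1,0,0) + K_2e^(4t)(1,3,1) + K_3e^(-3t)(-1,2,1).

u(t) = K_1e^(-2t) + K_2e^(4t) - K_3e^(-3t), v(t) = 3K_2e^(4t) + 2K_3e^(-3t), w(t) = K_2e^(4t) + K_3e^(-3t)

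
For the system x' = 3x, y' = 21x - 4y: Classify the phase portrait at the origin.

A = [[3,0],[21,-4]]; det(A-λI) = λ^2 + λ - 12.
λ = 3, -4: opposite signs.

saddle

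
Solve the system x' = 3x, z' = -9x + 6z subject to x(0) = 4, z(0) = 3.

x(t) = 4e^(3t), z(t) = -9e^(6t) + 12e^(3t)

Coefficient matrix A = [[3, 0], [-9, 6]].
Characteristic polynomial det(A - λI) = λ^2 - 9λ + 18 = 0.
Eigenvalues λ = 6, 3.
For λ=6: (A-λI) row 1 is [-3, 0], so an eigenvector is (0, 1).
For λ=3: (A-λI) row 2 is [-9, 3], so an eigenvector is (-1, -3).
General solution: C_1e^(6t)(0,1) + C_2e^(3t)(-1,-3).
Applying x(0)=4, z(0)=3 gives C_1=-9, C_2=-4.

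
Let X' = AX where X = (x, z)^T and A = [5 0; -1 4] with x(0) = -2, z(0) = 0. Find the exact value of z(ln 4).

1536

A = [[5,0],[-1,4]]; eigenvalues λ = 5, 4.
Eigenvectors: (1,-1) for λ=5, (0,1) for λ=4.
From the initial condition, c_1 = -2, c_2 = -2.
z(ln 4) = (-2)(4^5)(-1) + (-2)(4^4)(1) = 1536.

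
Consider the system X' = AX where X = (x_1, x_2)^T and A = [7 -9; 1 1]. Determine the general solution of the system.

x_1(t) = 3c_1e^(4t) + 3c_2te^(4t) + c_2e^(4t), x_2(t) = c_1e^(4t) + c_2te^(4t)

Coefficient matrix A = [[7, -9], [1, 1]].
Characteristic polynomial det(A - λI) = λ^2 - 8λ + 16 = 0.
Single eigenvalue λ = 4 with algebraic multiplicity 2.
Eigenvector v = (3,1); generalized eigenvector w with (A-λI)w=v is (1,0).
General solution: e^(4t)[c_1·v + c_2·(t·v + w)].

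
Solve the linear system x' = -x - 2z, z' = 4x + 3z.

Coefficient matrix A = [[-1, -2], [4, 3]].
Characteristic polynomial det(A - λI) = λ^2 - 2λ + 5 = 0.
Eigenvalues λ = 1 ± 2i (complex conjugate pair).
For λ=1+2i: an eigenvector is (0,1) - i(-1,1) = (0 + i, 1 - i).
A real fundamental pair from Re and Im of e^((1+2i)t)v: X_1 = e^(t)(cos(2t)·(0,1) + sin(2t)·(-1,1)), X_2 = e^(t)(sin(2t)·(0,1) - cos(2t)·(-1,1)).
General solution: c_1X_1 + c_2X_2.

x(t) = -c_1e^(t)sin(2t) + c_2e^(t)cos(2t), z(t) = c_1e^(t)sin(2t) + c_1e^(t)cos(2t) + c_2e^(t)sin(2t) - c_2e^(t)cos(2t)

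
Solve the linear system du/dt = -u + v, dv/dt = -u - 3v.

Coefficient matrix A = [[-1, 1], [-1, -3]].
Characteristic polynomial det(A - λI) = λ^2 + 4λ + 4 = 0.
Single eigenvalue λ = -2 with algebraic multiplicity 2.
Eigenvector v = (-1,1); generalized eigenvector w with (A-λI)w=v is (0,-1).
General solution: e^(-2t)[c_1·v + c_2·(t·v + w)].

u(t) = -c_1e^(-2t) - c_2te^(-2t), v(t) = c_1e^(-2t) + c_2te^(-2t) - c_2e^(-2t)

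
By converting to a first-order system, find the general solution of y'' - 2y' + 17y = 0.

y(t) = C_1e^(t)cos(4t) + C_2e^(t)sin(4t)

Let x_1 = y, x_2 = y'. Then x_1' = x_2 and x_2' = -17x_1 + 2x_2.
A = [[0,1],[-17,2]]; det(A-λI) = λ^2 - 2λ + 17.
Eigenvalues λ = 1 ± 4i.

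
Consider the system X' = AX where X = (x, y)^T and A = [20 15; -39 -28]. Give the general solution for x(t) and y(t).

Coefficient matrix A = [[20, 15], [-39, -28]].
Characteristic polynomial det(A - λI) = λ^2 + 8λ + 25 = 0.
Eigenvalues λ = -4 ± 3i (complex conjugate pair).
For λ=-4+3i: an eigenvector is (1,-2) - i(-2,3) = (1 + 2i, -2 - 3i).
A real fundamental pair from Re and Im of e^((-4+3i)t)v: X_1 = e^(-4t)(cos(3t)·(1,-2) + sin(3t)·(-2,3)), X_2 = e^(-4t)(sin(3t)·(1,-2) - cos(3t)·(-2,3)).
General solution: C_1X_1 + C_2X_2.

x(t) = -2C_1e^(-4t)sin(3t) + C_1e^(-4t)cos(3t) + C_2e^(-4t)sin(3t) + 2C_2e^(-4t)cos(3t), y(t) = 3C_1e^(-4t)sin(3t) - 2C_1e^(-4t)cos(3t) - 2C_2e^(-4t)sin(3t) - 3C_2e^(-4t)cos(3t)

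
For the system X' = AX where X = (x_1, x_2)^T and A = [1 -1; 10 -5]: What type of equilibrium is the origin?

A = [[1,-1],[10,-5]]; det(A-λI) = λ^2 + 4λ + 5.
λ = -2 ± i: negative real part.

stable spiral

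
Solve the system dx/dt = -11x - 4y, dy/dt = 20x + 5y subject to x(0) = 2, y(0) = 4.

x(t) = -8e^(-3t)sin(4t) + 2e^(-3t)cos(4t), y(t) = 18e^(-3t)sin(4t) + 4e^(-3t)cos(4t)

Coefficient matrix A = [[-11, -4], [20, 5]].
Characteristic polynomial det(A - λI) = λ^2 + 6λ + 25 = 0.
Eigenvalues λ = -3 ± 4i (complex conjugate pair).
For λ=-3+4i: an eigenvector is (0,-1) - i(1,-2) = (0 - i, -1 + 2i).
A real fundamental pair from Re and Im of e^((-3+4i)t)v: X_1 = e^(-3t)(cos(4t)·(0,-1) + sin(4t)·(1,-2)), X_2 = e^(-3t)(sin(4t)·(0,-1) - cos(4t)·(1,-2)).
General solution: c_1X_1 + c_2X_2.
Applying x(0)=2, y(0)=4 gives c_1=-8, c_2=-2.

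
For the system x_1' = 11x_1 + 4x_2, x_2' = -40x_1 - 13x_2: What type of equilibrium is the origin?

stable spiral

A = [[11,4],[-40,-13]]; det(A-λI) = λ^2 + 2λ + 17.
λ = -1 ± 4i: negative real part.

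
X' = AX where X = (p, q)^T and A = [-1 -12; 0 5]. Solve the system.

Coefficient matrix A = [[-1, -12], [0, 5]].
Characteristic polynomial det(A - λI) = λ^2 - 4λ - 5 = 0.
Eigenvalues λ = 5, -1.
For λ=5: (A-λI) row 1 is [-6, -12], so an eigenvector is (2, -1).
For λ=-1: (A-λI) row 1 is [0, -12], so an eigenvector is (1, 0).
General solution: K_1e^(5t)(2,-1) + K_2e^(-t)(1,0).

p(t) = 2K_1e^(5t) + K_2e^(-t), q(t) = -K_1e^(5t)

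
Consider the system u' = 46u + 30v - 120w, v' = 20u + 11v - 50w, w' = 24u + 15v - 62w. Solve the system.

Coefficient matrix A = [[46, 30, -120], [20, 11, -50], [24, 15, -62]].
det(A - λI) = 0 gives eigenvalues λ = -2, 1, -4.
For λ=-2: eigenvector (5,0,2).
For λ=1: eigenvector (2,1,1).
For λ=-4: eigenvector (6,2,3).
General solution: c_1e^(-2t)(5,0,2) + c_2e^(t)(2,1,1) + c_3e^(-4t)(6,2,3).

u(t) = 5c_1e^(-2t) + 2c_2e^(t) + 6c_3e^(-4t), v(t) = c_2e^(t) + 2c_3e^(-4t), w(t) = 2c_1e^(-2t) + c_2e^(t) + 3c_3e^(-4t)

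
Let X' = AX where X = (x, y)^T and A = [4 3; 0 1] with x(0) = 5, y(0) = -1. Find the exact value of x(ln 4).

1028

A = [[4,3],[0,1]]; eigenvalues λ = 4, 1.
Eigenvectors: (1,0) for λ=4, (1,-1) for λ=1.
From the initial condition, c_1 = 4, c_2 = 1.
x(ln 4) = (4)(4^4)(1) + (1)(4^1)(1) = 1028.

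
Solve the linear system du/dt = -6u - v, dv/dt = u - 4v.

Coefficient matrix A = [[-6, -1], [1, -4]].
Characteristic polynomial det(A - λI) = λ^2 + 10λ + 25 = 0.
Single eigenvalue λ = -5 with algebraic multiplicity 2.
Eigenvector v = (-1,1); generalized eigenvector w with (A-λI)w=v is (0,1).
General solution: e^(-5t)[K_1·v + K_2·(t·v + w)].

u(t) = -K_1e^(-5t) - K_2te^(-5t), v(t) = K_1e^(-5t) + K_2te^(-5t) + K_2e^(-5t)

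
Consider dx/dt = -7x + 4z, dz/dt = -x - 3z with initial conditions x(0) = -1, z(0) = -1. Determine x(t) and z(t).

x(t) = -2te^(-5t) - e^(-5t), z(t) = -te^(-5t) - e^(-5t)

Coefficient matrix A = [[-7, 4], [-1, -3]].
Characteristic polynomial det(A - λI) = λ^2 + 10λ + 25 = 0.
Single eigenvalue λ = -5 with algebraic multiplicity 2.
Eigenvector v = (-2,-1); generalized eigenvector w with (A-λI)w=v is (-1,-1).
General solution: e^(-5t)[c_1·v + c_2·(t·v + w)].
Applying x(0)=-1, z(0)=-1 gives c_1=0, c_2=1.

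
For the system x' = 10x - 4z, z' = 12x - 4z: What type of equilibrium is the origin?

A = [[10,-4],[12,-4]]; det(A-λI) = λ^2 - 6λ + 8.
λ = 4, 2: both positive.

unstable node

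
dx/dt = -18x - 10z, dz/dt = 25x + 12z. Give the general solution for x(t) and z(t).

Coefficient matrix A = [[-18, -10], [25, 12]].
Characteristic polynomial det(A - λI) = λ^2 + 6λ + 34 = 0.
Eigenvalues λ = -3 ± 5i (complex conjugate pair).
For λ=-3+5i: an eigenvector is (1,-1) - i(-1,2) = (1 + i, -1 - 2i).
A real fundamental pair from Re and Im of e^((-3+5i)t)v: X_1 = e^(-3t)(cos(5t)·(1,-1) + sin(5t)·(-1,2)), X_2 = e^(-3t)(sin(5t)·(1,-1) - cos(5t)·(-1,2)).
General solution: c_1X_1 + c_2X_2.

x(t) = -c_1e^(-3t)sin(5t) + c_1e^(-3t)cos(5t) + c_2e^(-3t)sin(5t) + c_2e^(-3t)cos(5t), z(t) = 2c_1e^(-3t)sin(5t) - c_1e^(-3t)cos(5t) - c_2e^(-3t)sin(5t) - 2c_2e^(-3t)cos(5t)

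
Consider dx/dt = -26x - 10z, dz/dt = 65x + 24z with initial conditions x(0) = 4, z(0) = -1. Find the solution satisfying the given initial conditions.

x(t) = -18e^(-t)sin(5t) + 4e^(-t)cos(5t), z(t) = 47e^(-t)sin(5t) - e^(-t)cos(5t)

Coefficient matrix A = [[-26, -10], [65, 24]].
Characteristic polynomial det(A - λI) = λ^2 + 2λ + 26 = 0.
Eigenvalues λ = -1 ± 5i (complex conjugate pair).
For λ=-1+5i: an eigenvector is (1,-2) - i(-1,3) = (1 + i, -2 - 3i).
A real fundamental pair from Re and Im of e^((-1+5i)t)v: X_1 = e^(-t)(cos(5t)·(1,-2) + sin(5t)·(-1,3)), X_2 = e^(-t)(sin(5t)·(1,-2) - cos(5t)·(-1,3)).
General solution: c_1X_1 + c_2X_2.
Applying x(0)=4, z(0)=-1 gives c_1=11, c_2=-7.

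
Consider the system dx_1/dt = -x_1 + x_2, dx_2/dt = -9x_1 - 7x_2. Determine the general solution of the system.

Coefficient matrix A = [[-1, 1], [-9, -7]].
Characteristic polynomial det(A - λI) = λ^2 + 8λ + 16 = 0.
Single eigenvalue λ = -4 with algebraic multiplicity 2.
Eigenvector v = (1,-3); generalized eigenvector w with (A-λI)w=v is (0,1).
General solution: e^(-4t)[K_1·v + K_2·(t·v + w)].

x_1(t) = K_1e^(-4t) + K_2te^(-4t), x_2(t) = -3K_1e^(-4t) - 3K_2te^(-4t) + K_2e^(-4t)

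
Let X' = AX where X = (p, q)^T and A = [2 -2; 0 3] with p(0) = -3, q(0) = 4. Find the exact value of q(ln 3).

108

A = [[2,-2],[0,3]]; eigenvalues λ = 2, 3.
Eigenvectors: (-1,0) for λ=2, (-2,1) for λ=3.
From the initial condition, c_1 = -5, c_2 = 4.
q(ln 3) = (-5)(3^2)(0) + (4)(3^3)(1) = 108.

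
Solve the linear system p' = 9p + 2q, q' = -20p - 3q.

Coefficient matrix A = [[9, 2], [-20, -3]].
Characteristic polynomial det(A - λI) = λ^2 - 6λ + 13 = 0.
Eigenvalues λ = 3 ± 2i (complex conjugate pair).
For λ=3+2i: an eigenvector is (0,1) - i(1,-3) = (0 - i, 1 + 3i).
A real fundamental pair from Re and Im of e^((3+2i)t)v: X_1 = e^(3t)(cos(2t)·(0,1) + sin(2t)·(1,-3)), X_2 = e^(3t)(sin(2t)·(0,1) - cos(2t)·(1,-3)).
General solution: C_1X_1 + C_2X_2.

p(t) = C_1e^(3t)sin(2t) - C_2e^(3t)cos(2t), q(t) = -3C_1e^(3t)sin(2t) + C_1e^(3t)cos(2t) + C_2e^(3t)sin(2t) + 3C_2e^(3t)cos(2t)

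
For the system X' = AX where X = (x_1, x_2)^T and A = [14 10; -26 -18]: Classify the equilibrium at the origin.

stable spiral

A = [[14,10],[-26,-18]]; det(A-λI) = λ^2 + 4λ + 8.
λ = -2 ± 2i: negative real part.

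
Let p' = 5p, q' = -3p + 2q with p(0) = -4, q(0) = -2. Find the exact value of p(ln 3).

A = [[5,0],[-3,2]]; eigenvalues λ = 2, 5.
Eigenvectors: (0,1) for λ=2, (1,-1) for λ=5.
From the initial condition, c_1 = -6, c_2 = -4.
p(ln 3) = (-6)(3^2)(0) + (-4)(3^5)(1) = -972.

-972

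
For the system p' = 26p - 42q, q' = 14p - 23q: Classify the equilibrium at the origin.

saddle

A = [[26,-42],[14,-23]]; det(A-λI) = λ^2 - 3λ - 10.
λ = 5, -2: opposite signs.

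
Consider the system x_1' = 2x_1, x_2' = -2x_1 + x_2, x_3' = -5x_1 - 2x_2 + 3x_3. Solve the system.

Coefficient matrix A = [[2, 0, 0], [-2, 1, 0], [-5, -2, 3]].
det(A - λI) = 0 gives eigenvalues λ = 2, 1, 3.
For λ=2: eigenvector (1,-2,1).
For λ=1: eigenvector (0,1,1).
For λ=3: eigenvector (0,0,1).
General solution: C_1e^(2t)(1,-2,1) + C_2e^(t)(0,1,1) + C_3e^(3t)(0,0,1).

x_1(t) = C_1e^(2t), x_2(t) = -2C_1e^(2t) + C_2e^(t), x_3(t) = C_1e^(2t) + C_2e^(t) + C_3e^(3t)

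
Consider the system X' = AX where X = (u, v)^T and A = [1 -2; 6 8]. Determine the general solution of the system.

u(t) = c_1e^(5t) + 2c_2e^(4t), v(t) = -2c_1e^(5t) - 3c_2e^(4t)

Coefficient matrix A = [[1, -2], [6, 8]].
Characteristic polynomial det(A - λI) = λ^2 - 9λ + 20 = 0.
Eigenvalues λ = 5, 4.
For λ=5: (A-λI) row 1 is [-4, -2], so an eigenvector is (1, -2).
For λ=4: (A-λI) row 1 is [-3, -2], so an eigenvector is (2, -3).
General solution: c_1e^(5t)(1,-2) + c_2e^(4t)(2,-3).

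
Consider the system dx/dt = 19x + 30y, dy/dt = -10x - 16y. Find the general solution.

x(t) = 3c_1e^(-t) + 2c_2e^(4t), y(t) = -2c_1e^(-t) - c_2e^(4t)

Coefficient matrix A = [[19, 30], [-10, -16]].
Characteristic polynomial det(A - λI) = λ^2 - 3λ - 4 = 0.
Eigenvalues λ = -1, 4.
For λ=-1: (A-λI) row 1 is [20, 30], so an eigenvector is (3, -2).
For λ=4: (A-λI) row 1 is [15, 30], so an eigenvector is (2, -1).
General solution: c_1e^(-t)(3,-2) + c_2e^(4t)(2,-1).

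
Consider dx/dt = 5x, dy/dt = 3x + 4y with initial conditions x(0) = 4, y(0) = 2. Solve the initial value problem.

x(t) = 4e^(5t), y(t) = 12e^(5t) - 10e^(4t)

Coefficient matrix A = [[5, 0], [3, 4]].
Characteristic polynomial det(A - λI) = λ^2 - 9λ + 20 = 0.
Eigenvalues λ = 5, 4.
For λ=5: (A-λI) row 2 is [3, -1], so an eigenvector is (1, 3).
For λ=4: (A-λI) row 1 is [1, 0], so an eigenvector is (0, -1).
General solution: K_1e^(5t)(1,3) + K_2e^(4t)(0,-1).
Applying x(0)=4, y(0)=2 gives K_1=4, K_2=10.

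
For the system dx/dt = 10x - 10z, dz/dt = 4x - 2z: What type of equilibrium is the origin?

A = [[10,-10],[4,-2]]; det(A-λI) = λ^2 - 8λ + 20.
λ = 4 ± 2i: positive real part.

unstable spiral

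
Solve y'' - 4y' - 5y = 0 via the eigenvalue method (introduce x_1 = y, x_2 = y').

y(t) = c_1e^(5t) + c_2e^(-t)

Let x_1 = y, x_2 = y'. Then x_1' = x_2 and x_2' = 5x_1 + 4x_2.
A = [[0,1],[5,4]]; det(A-λI) = λ^2 - 4λ - 5.
Eigenvalues λ = 5, -1 with eigenvectors (1,5), (1,-1).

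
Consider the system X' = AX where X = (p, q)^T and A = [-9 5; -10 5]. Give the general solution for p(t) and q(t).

p(t) = -2C_1e^(-2t)sin(t) + C_1e^(-2t)cos(t) + C_2e^(-2t)sin(t) + 2C_2e^(-2t)cos(t), q(t) = -3C_1e^(-2t)sin(t) + C_1e^(-2t)cos(t) + C_2e^(-2t)sin(t) + 3C_2e^(-2t)cos(t)

Coefficient matrix A = [[-9, 5], [-10, 5]].
Characteristic polynomial det(A - λI) = λ^2 + 4λ + 5 = 0.
Eigenvalues λ = -2 ± i (complex conjugate pair).
For λ=-2+i: an eigenvector is (1,1) - i(-2,-3) = (1 + 2i, 1 + 3i).
A real fundamental pair from Re and Im of e^((-2+i)t)v: X_1 = e^(-2t)(cos(t)·(1,1) + sin(t)·(-2,-3)), X_2 = e^(-2t)(sin(t)·(1,1) - cos(t)·(-2,-3)).
General solution: C_1X_1 + C_2X_2.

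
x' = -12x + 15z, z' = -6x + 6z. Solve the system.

x(t) = -C_1e^(-3t)sin(3t) + 2C_1e^(-3t)cos(3t) + 2C_2e^(-3t)sin(3t) + C_2e^(-3t)cos(3t), z(t) = -C_1e^(-3t)sin(3t) + C_1e^(-3t)cos(3t) + C_2e^(-3t)sin(3t) + C_2e^(-3t)cos(3t)

Coefficient matrix A = [[-12, 15], [-6, 6]].
Characteristic polynomial det(A - λI) = λ^2 + 6λ + 18 = 0.
Eigenvalues λ = -3 ± 3i (complex conjugate pair).
For λ=-3+3i: an eigenvector is (2,1) - i(-1,-1) = (2 + i, 1 + i).
A real fundamental pair from Re and Im of e^((-3+3i)t)v: X_1 = e^(-3t)(cos(3t)·(2,1) + sin(3t)·(-1,-1)), X_2 = e^(-3t)(sin(3t)·(2,1) - cos(3t)·(-1,-1)).
General solution: C_1X_1 + C_2X_2.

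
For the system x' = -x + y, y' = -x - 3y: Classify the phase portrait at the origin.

A = [[-1,1],[-1,-3]]; det(A-λI) = λ^2 + 4λ + 4.
repeated λ = -2 with a single eigenvector.

stable improper node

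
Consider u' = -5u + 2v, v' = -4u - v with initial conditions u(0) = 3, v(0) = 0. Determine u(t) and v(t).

u(t) = -3e^(-3t)sin(2t) + 3e^(-3t)cos(2t), v(t) = -6e^(-3t)sin(2t)

Coefficient matrix A = [[-5, 2], [-4, -1]].
Characteristic polynomial det(A - λI) = λ^2 + 6λ + 13 = 0.
Eigenvalues λ = -3 ± 2i (complex conjugate pair).
For λ=-3+2i: an eigenvector is (-1,-1) - i(0,1) = (-1, -1 - i).
A real fundamental pair from Re and Im of e^((-3+2i)t)v: X_1 = e^(-3t)(cos(2t)·(-1,-1) + sin(2t)·(0,1)), X_2 = e^(-3t)(sin(2t)·(-1,-1) - cos(2t)·(0,1)).
General solution: C_1X_1 + C_2X_2.
Applying u(0)=3, v(0)=0 gives C_1=-3, C_2=3.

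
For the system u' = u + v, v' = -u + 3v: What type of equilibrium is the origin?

A = [[1,1],[-1,3]]; det(A-λI) = λ^2 - 4λ + 4.
repeated λ = 2 with a single eigenvector.

unstable improper node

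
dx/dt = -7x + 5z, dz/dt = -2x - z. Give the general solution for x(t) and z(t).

x(t) = 2C_1e^(-4t)sin(t) + C_1e^(-4t)cos(t) + C_2e^(-4t)sin(t) - 2C_2e^(-4t)cos(t), z(t) = C_1e^(-4t)sin(t) + C_1e^(-4t)cos(t) + C_2e^(-4t)sin(t) - C_2e^(-4t)cos(t)

Coefficient matrix A = [[-7, 5], [-2, -1]].
Characteristic polynomial det(A - λI) = λ^2 + 8λ + 17 = 0.
Eigenvalues λ = -4 ± i (complex conjugate pair).
For λ=-4+i: an eigenvector is (1,1) - i(2,1) = (1 - 2i, 1 - i).
A real fundamental pair from Re and Im of e^((-4+i)t)v: X_1 = e^(-4t)(cos(t)·(1,1) + sin(t)·(2,1)), X_2 = e^(-4t)(sin(t)·(1,1) - cos(t)·(2,1)).
General solution: C_1X_1 + C_2X_2.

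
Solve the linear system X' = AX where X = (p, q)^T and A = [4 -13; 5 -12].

p(t) = -3K_1e^(-4t)sin(t) - 2K_1e^(-4t)cos(t) - 2K_2e^(-4t)sin(t) + 3K_2e^(-4t)cos(t), q(t) = -2K_1e^(-4t)sin(t) - K_1e^(-4t)cos(t) - K_2e^(-4t)sin(t) + 2K_2e^(-4t)cos(t)

Coefficient matrix A = [[4, -13], [5, -12]].
Characteristic polynomial det(A - λI) = λ^2 + 8λ + 17 = 0.
Eigenvalues λ = -4 ± i (complex conjugate pair).
For λ=-4+i: an eigenvector is (-2,-1) - i(-3,-2) = (-2 + 3i, -1 + 2i).
A real fundamental pair from Re and Im of e^((-4+i)t)v: X_1 = e^(-4t)(cos(t)·(-2,-1) + sin(t)·(-3,-2)), X_2 = e^(-4t)(sin(t)·(-2,-1) - cos(t)·(-3,-2)).
General solution: K_1X_1 + K_2X_2.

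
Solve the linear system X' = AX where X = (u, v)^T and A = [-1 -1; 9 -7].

Coefficient matrix A = [[-1, -1], [9, -7]].
Characteristic polynomial det(A - λI) = λ^2 + 8λ + 16 = 0.
Single eigenvalue λ = -4 with algebraic multiplicity 2.
Eigenvector v = (1,3); generalized eigenvector w with (A-λI)w=v is (0,-1).
General solution: e^(-4t)[K_1·v + K_2·(t·v + w)].

u(t) = K_1e^(-4t) + K_2te^(-4t), v(t) = 3K_1e^(-4t) + 3K_2te^(-4t) - K_2e^(-4t)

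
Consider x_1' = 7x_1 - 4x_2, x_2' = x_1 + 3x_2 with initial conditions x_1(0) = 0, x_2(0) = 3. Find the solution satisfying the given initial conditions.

x_1(t) = -12te^(5t), x_2(t) = -6te^(5t) + 3e^(5t)

Coefficient matrix A = [[7, -4], [1, 3]].
Characteristic polynomial det(A - λI) = λ^2 - 10λ + 25 = 0.
Single eigenvalue λ = 5 with algebraic multiplicity 2.
Eigenvector v = (2,1); generalized eigenvector w with (A-λI)w=v is (3,1).
General solution: e^(5t)[K_1·v + K_2·(t·v + w)].
Applying x_1(0)=0, x_2(0)=3 gives K_1=9, K_2=-6.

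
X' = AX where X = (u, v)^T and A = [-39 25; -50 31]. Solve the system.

Coefficient matrix A = [[-39, 25], [-50, 31]].
Characteristic polynomial det(A - λI) = λ^2 + 8λ + 41 = 0.
Eigenvalues λ = -4 ± 5i (complex conjugate pair).
For λ=-4+5i: an eigenvector is (2,3) - i(1,1) = (2 - i, 3 - i).
A real fundamental pair from Re and Im of e^((-4+5i)t)v: X_1 = e^(-4t)(cos(5t)·(2,3) + sin(5t)·(1,1)), X_2 = e^(-4t)(sin(5t)·(2,3) - cos(5t)·(1,1)).
General solution: C_1X_1 + C_2X_2.

u(t) = C_1e^(-4t)sin(5t) + 2C_1e^(-4t)cos(5t) + 2C_2e^(-4t)sin(5t) - C_2e^(-4t)cos(5t), v(t) = C_1e^(-4t)sin(5t) + 3C_1e^(-4t)cos(5t) + 3C_2e^(-4t)sin(5t) - C_2e^(-4t)cos(5t)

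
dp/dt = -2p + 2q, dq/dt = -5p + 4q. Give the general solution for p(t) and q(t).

Coefficient matrix A = [[-2, 2], [-5, 4]].
Characteristic polynomial det(A - λI) = λ^2 - 2λ + 2 = 0.
Eigenvalues λ = 1 ± i (complex conjugate pair).
For λ=1+i: an eigenvector is (1,1) - i(-1,-2) = (1 + i, 1 + 2i).
A real fundamental pair from Re and Im of e^((1+i)t)v: X_1 = e^(t)(cos(t)·(1,1) + sin(t)·(-1,-2)), X_2 = e^(t)(sin(t)·(1,1) - cos(t)·(-1,-2)).
General solution: C_1X_1 + C_2X_2.

p(t) = -C_1e^(t)sin(t) + C_1e^(t)cos(t) + C_2e^(t)sin(t) + C_2e^(t)cos(t), q(t) = -2C_1e^(t)sin(t) + C_1e^(t)cos(t) + C_2e^(t)sin(t) + 2C_2e^(t)cos(t)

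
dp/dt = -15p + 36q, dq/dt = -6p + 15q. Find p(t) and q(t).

p(t) = -3C_1e^(-3t) + 2C_2e^(3t), q(t) = -C_1e^(-3t) + C_2e^(3t)

Coefficient matrix A = [[-15, 36], [-6, 15]].
Characteristic polynomial det(A - λI) = λ^2 - 9 = 0.
Eigenvalues λ = -3, 3.
For λ=-3: (A-λI) row 1 is [-12, 36], so an eigenvector is (-3, -1).
For λ=3: (A-λI) row 1 is [-18, 36], so an eigenvector is (2, 1).
General solution: C_1e^(-3t)(-3,-1) + C_2e^(3t)(2,1).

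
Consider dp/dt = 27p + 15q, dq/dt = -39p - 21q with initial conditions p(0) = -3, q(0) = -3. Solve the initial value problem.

p(t) = -39e^(3t)sin(3t) - 3e^(3t)cos(3t), q(t) = 63e^(3t)sin(3t) - 3e^(3t)cos(3t)

Coefficient matrix A = [[27, 15], [-39, -21]].
Characteristic polynomial det(A - λI) = λ^2 - 6λ + 18 = 0.
Eigenvalues λ = 3 ± 3i (complex conjugate pair).
For λ=3+3i: an eigenvector is (2,-3) - i(1,-2) = (2 - i, -3 + 2i).
A real fundamental pair from Re and Im of e^((3+3i)t)v: X_1 = e^(3t)(cos(3t)·(2,-3) + sin(3t)·(1,-2)), X_2 = e^(3t)(sin(3t)·(2,-3) - cos(3t)·(1,-2)).
General solution: K_1X_1 + K_2X_2.
Applying p(0)=-3, q(0)=-3 gives K_1=-9, K_2=-15.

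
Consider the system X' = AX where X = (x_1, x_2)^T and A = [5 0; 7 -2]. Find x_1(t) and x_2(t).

Coefficient matrix A = [[5, 0], [7, -2]].
Characteristic polynomial det(A - λI) = λ^2 - 3λ - 10 = 0.
Eigenvalues λ = 5, -2.
For λ=5: (A-λI) row 2 is [7, -7], so an eigenvector is (1, 1).
For λ=-2: (A-λI) row 1 is [7, 0], so an eigenvector is (0, -1).
General solution: c_1e^(5t)(1,1) + c_2e^(-2t)(0,-1).

x_1(t) = c_1e^(5t), x_2(t) = c_1e^(5t) - c_2e^(-2t)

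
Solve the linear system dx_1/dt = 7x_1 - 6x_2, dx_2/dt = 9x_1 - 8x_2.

Coefficient matrix A = [[7, -6], [9, -8]].
Characteristic polynomial det(A - λI) = λ^2 + λ - 2 = 0.
Eigenvalues λ = -2, 1.
For λ=-2: (A-λI) row 1 is [9, -6], so an eigenvector is (2, 3).
For λ=1: (A-λI) row 1 is [6, -6], so an eigenvector is (1, 1).
General solution: K_1e^(-2t)(2,3) + K_2e^(t)(1,1).

x_1(t) = 2K_1e^(-2t) + K_2e^(t), x_2(t) = 3K_1e^(-2t) + K_2e^(t)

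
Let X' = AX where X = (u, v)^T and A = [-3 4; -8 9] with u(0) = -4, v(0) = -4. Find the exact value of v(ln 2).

A = [[-3,4],[-8,9]]; eigenvalues λ = 1, 5.
Eigenvectors: (-1,-1) for λ=1, (-1,-2) for λ=5.
From the initial condition, c_1 = 4, c_2 = 0.
v(ln 2) = (4)(2^1)(-1) + (0)(2^5)(-2) = -8.

-8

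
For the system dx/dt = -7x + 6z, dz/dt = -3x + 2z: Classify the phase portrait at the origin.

stable node

A = [[-7,6],[-3,2]]; det(A-λI) = λ^2 + 5λ + 4.
λ = -4, -1: both negative.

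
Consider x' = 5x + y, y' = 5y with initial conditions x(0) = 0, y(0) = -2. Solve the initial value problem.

Coefficient matrix A = [[5, 1], [0, 5]].
Characteristic polynomial det(A - λI) = λ^2 - 10λ + 25 = 0.
Single eigenvalue λ = 5 with algebraic multiplicity 2.
Eigenvector v = (-1,0); generalized eigenvector w with (A-λI)w=v is (3,-1).
General solution: e^(5t)[C_1·v + C_2·(t·v + w)].
Applying x(0)=0, y(0)=-2 gives C_1=6, C_2=2.

x(t) = -2te^(5t), y(t) = -2e^(5t)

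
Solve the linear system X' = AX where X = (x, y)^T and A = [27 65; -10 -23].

x(t) = -2K_1e^(2t)sin(5t) - 3K_1e^(2t)cos(5t) - 3K_2e^(2t)sin(5t) + 2K_2e^(2t)cos(5t), y(t) = K_1e^(2t)sin(5t) + K_1e^(2t)cos(5t) + K_2e^(2t)sin(5t) - K_2e^(2t)cos(5t)

Coefficient matrix A = [[27, 65], [-10, -23]].
Characteristic polynomial det(A - λI) = λ^2 - 4λ + 29 = 0.
Eigenvalues λ = 2 ± 5i (complex conjugate pair).
For λ=2+5i: an eigenvector is (-3,1) - i(-2,1) = (-3 + 2i, 1 - i).
A real fundamental pair from Re and Im of e^((2+5i)t)v: X_1 = e^(2t)(cos(5t)·(-3,1) + sin(5t)·(-2,1)), X_2 = e^(2t)(sin(5t)·(-3,1) - cos(5t)·(-2,1)).
General solution: K_1X_1 + K_2X_2.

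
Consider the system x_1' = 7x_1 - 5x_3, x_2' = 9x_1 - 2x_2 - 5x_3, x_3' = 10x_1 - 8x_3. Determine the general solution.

x_1(t) = c_1e^(2t) + c_3e^(-3t), x_2(t) = c_1e^(2t) + c_2e^(-2t) + c_3e^(-3t), x_3(t) = c_1e^(2t) + 2c_3e^(-3t)

Coefficient matrix A = [[7, 0, -5], [9, -2, -5], [10, 0, -8]].
det(A - λI) = 0 gives eigenvalues λ = 2, -2, -3.
For λ=2: eigenvector (1,1,1).
For λ=-2: eigenvector (0,1,0).
For λ=-3: eigenvector (1,1,2).
General solution: c_1e^(2t)(1,1,1) + c_2e^(-2t)(0,1,0) + c_3e^(-3t)(1,1,2).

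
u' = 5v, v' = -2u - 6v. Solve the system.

u(t) = 2K_1e^(-3t)sin(t) - K_1e^(-3t)cos(t) - K_2e^(-3t)sin(t) - 2K_2e^(-3t)cos(t), v(t) = -K_1e^(-3t)sin(t) + K_1e^(-3t)cos(t) + K_2e^(-3t)sin(t) + K_2e^(-3t)cos(t)

Coefficient matrix A = [[0, 5], [-2, -6]].
Characteristic polynomial det(A - λI) = λ^2 + 6λ + 10 = 0.
Eigenvalues λ = -3 ± i (complex conjugate pair).
For λ=-3+i: an eigenvector is (-1,1) - i(2,-1) = (-1 - 2i, 1 + i).
A real fundamental pair from Re and Im of e^((-3+i)t)v: X_1 = e^(-3t)(cos(t)·(-1,1) + sin(t)·(2,-1)), X_2 = e^(-3t)(sin(t)·(-1,1) - cos(t)·(2,-1)).
General solution: K_1X_1 + K_2X_2.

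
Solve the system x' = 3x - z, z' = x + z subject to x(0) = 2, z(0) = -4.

x(t) = 6te^(2t) + 2e^(2t), z(t) = 6te^(2t) - 4e^(2t)

Coefficient matrix A = [[3, -1], [1, 1]].
Characteristic polynomial det(A - λI) = λ^2 - 4λ + 4 = 0.
Single eigenvalue λ = 2 with algebraic multiplicity 2.
Eigenvector v = (-1,-1); generalized eigenvector w with (A-λI)w=v is (-2,-1).
General solution: e^(2t)[K_1·v + K_2·(t·v + w)].
Applying x(0)=2, z(0)=-4 gives K_1=10, K_2=-6.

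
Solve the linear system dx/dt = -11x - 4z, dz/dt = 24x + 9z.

x(t) = C_1e^(-3t) - C_2e^(t), z(t) = -2C_1e^(-3t) + 3C_2e^(t)

Coefficient matrix A = [[-11, -4], [24, 9]].
Characteristic polynomial det(A - λI) = λ^2 + 2λ - 3 = 0.
Eigenvalues λ = -3, 1.
For λ=-3: (A-λI) row 1 is [-8, -4], so an eigenvector is (1, -2).
For λ=1: (A-λI) row 1 is [-12, -4], so an eigenvector is (-1, 3).
General solution: C_1e^(-3t)(1,-2) + C_2e^(t)(-1,3).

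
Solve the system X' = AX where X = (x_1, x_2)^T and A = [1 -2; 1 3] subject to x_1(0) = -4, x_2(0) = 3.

Coefficient matrix A = [[1, -2], [1, 3]].
Characteristic polynomial det(A - λI) = λ^2 - 4λ + 5 = 0.
Eigenvalues λ = 2 ± i (complex conjugate pair).
For λ=2+i: an eigenvector is (-1,1) - i(-1,0) = (-1 + i, 1).
A real fundamental pair from Re and Im of e^((2+i)t)v: X_1 = e^(2t)(cos(t)·(-1,1) + sin(t)·(-1,0)), X_2 = e^(2t)(sin(t)·(-1,1) - cos(t)·(-1,0)).
General solution: c_1X_1 + c_2X_2.
Applying x_1(0)=-4, x_2(0)=3 gives c_1=3, c_2=-1.

x_1(t) = -2e^(2t)sin(t) - 4e^(2t)cos(t), x_2(t) = -e^(2t)sin(t) + 3e^(2t)cos(t)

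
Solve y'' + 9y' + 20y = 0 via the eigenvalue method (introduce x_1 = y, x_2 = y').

Let x_1 = y, x_2 = y'. Then x_1' = x_2 and x_2' = -20x_1 - 9x_2.
A = [[0,1],[-20,-9]]; det(A-λI) = λ^2 + 9λ + 20.
Eigenvalues λ = -4, -5 with eigenvectors (1,-4), (1,-5).

y(t) = c_1e^(-4t) + c_2e^(-5t)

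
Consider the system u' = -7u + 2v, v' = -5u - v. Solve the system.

u(t) = K_1e^(-4t)sin(t) + K_1e^(-4t)cos(t) + K_2e^(-4t)sin(t) - K_2e^(-4t)cos(t), v(t) = K_1e^(-4t)sin(t) + 2K_1e^(-4t)cos(t) + 2K_2e^(-4t)sin(t) - K_2e^(-4t)cos(t)

Coefficient matrix A = [[-7, 2], [-5, -1]].
Characteristic polynomial det(A - λI) = λ^2 + 8λ + 17 = 0.
Eigenvalues λ = -4 ± i (complex conjugate pair).
For λ=-4+i: an eigenvector is (1,2) - i(1,1) = (1 - i, 2 - i).
A real fundamental pair from Re and Im of e^((-4+i)t)v: X_1 = e^(-4t)(cos(t)·(1,2) + sin(t)·(1,1)), X_2 = e^(-4t)(sin(t)·(1,2) - cos(t)·(1,1)).
General solution: K_1X_1 + K_2X_2.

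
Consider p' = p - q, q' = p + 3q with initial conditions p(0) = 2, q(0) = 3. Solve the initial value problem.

Coefficient matrix A = [[1, -1], [1, 3]].
Characteristic polynomial det(A - λI) = λ^2 - 4λ + 4 = 0.
Single eigenvalue λ = 2 with algebraic multiplicity 2.
Eigenvector v = (-1,1); generalized eigenvector w with (A-λI)w=v is (3,-2).
General solution: e^(2t)[C_1·v + C_2·(t·v + w)].
Applying p(0)=2, q(0)=3 gives C_1=13, C_2=5.

p(t) = -5te^(2t) + 2e^(2t), q(t) = 5te^(2t) + 3e^(2t)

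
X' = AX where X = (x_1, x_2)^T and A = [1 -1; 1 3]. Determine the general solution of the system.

x_1(t) = C_1e^(2t) + C_2te^(2t), x_2(t) = -C_1e^(2t) - C_2te^(2t) - C_2e^(2t)

Coefficient matrix A = [[1, -1], [1, 3]].
Characteristic polynomial det(A - λI) = λ^2 - 4λ + 4 = 0.
Single eigenvalue λ = 2 with algebraic multiplicity 2.
Eigenvector v = (1,-1); generalized eigenvector w with (A-λI)w=v is (0,-1).
General solution: e^(2t)[C_1·v + C_2·(t·v + w)].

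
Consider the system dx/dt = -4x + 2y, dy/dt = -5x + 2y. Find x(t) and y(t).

x(t) = C_1e^(-t)sin(t) + C_1e^(-t)cos(t) + C_2e^(-t)sin(t) - C_2e^(-t)cos(t), y(t) = C_1e^(-t)sin(t) + 2C_1e^(-t)cos(t) + 2C_2e^(-t)sin(t) - C_2e^(-t)cos(t)

Coefficient matrix A = [[-4, 2], [-5, 2]].
Characteristic polynomial det(A - λI) = λ^2 + 2λ + 2 = 0.
Eigenvalues λ = -1 ± i (complex conjugate pair).
For λ=-1+i: an eigenvector is (1,2) - i(1,1) = (1 - i, 2 - i).
A real fundamental pair from Re and Im of e^((-1+i)t)v: X_1 = e^(-t)(cos(t)·(1,2) + sin(t)·(1,1)), X_2 = e^(-t)(sin(t)·(1,2) - cos(t)·(1,1)).
General solution: C_1X_1 + C_2X_2.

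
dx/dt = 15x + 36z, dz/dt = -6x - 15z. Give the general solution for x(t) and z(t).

x(t) = 2K_1e^(-3t) + 3K_2e^(3t), z(t) = -K_1e^(-3t) - K_2e^(3t)

Coefficient matrix A = [[15, 36], [-6, -15]].
Characteristic polynomial det(A - λI) = λ^2 - 9 = 0.
Eigenvalues λ = -3, 3.
For λ=-3: (A-λI) row 1 is [18, 36], so an eigenvector is (2, -1).
For λ=3: (A-λI) row 1 is [12, 36], so an eigenvector is (3, -1).
General solution: K_1e^(-3t)(2,-1) + K_2e^(3t)(3,-1).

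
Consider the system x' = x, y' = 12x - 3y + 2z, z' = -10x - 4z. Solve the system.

Coefficient matrix A = [[1, 0, 0], [12, -3, 2], [-10, 0, -4]].
det(A - λI) = 0 gives eigenvalues λ = -4, -3, 1.
For λ=-4: eigenvector (0,-2,1).
For λ=-3: eigenvector (0,1,0).
For λ=1: eigenvector (1,2,-2).
General solution: K_1e^(-4t)(0,-2,1) + K_2e^(-3t)(0,1,0) + K_3e^(t)(1,2,-2).

x(t) = K_3e^(t), y(t) = -2K_1e^(-4t) + K_2e^(-3t) + 2K_3e^(t), z(t) = K_1e^(-4t) - 2K_3e^(t)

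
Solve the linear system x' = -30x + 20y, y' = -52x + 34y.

Coefficient matrix A = [[-30, 20], [-52, 34]].
Characteristic polynomial det(A - λI) = λ^2 - 4λ + 20 = 0.
Eigenvalues λ = 2 ± 4i (complex conjugate pair).
For λ=2+4i: an eigenvector is (1,2) - i(2,3) = (1 - 2i, 2 - 3i).
A real fundamental pair from Re and Im of e^((2+4i)t)v: X_1 = e^(2t)(cos(4t)·(1,2) + sin(4t)·(2,3)), X_2 = e^(2t)(sin(4t)·(1,2) - cos(4t)·(2,3)).
General solution: K_1X_1 + K_2X_2.

x(t) = 2K_1e^(2t)sin(4t) + K_1e^(2t)cos(4t) + K_2e^(2t)sin(4t) - 2K_2e^(2t)cos(4t), y(t) = 3K_1e^(2t)sin(4t) + 2K_1e^(2t)cos(4t) + 2K_2e^(2t)sin(4t) - 3K_2e^(2t)cos(4t)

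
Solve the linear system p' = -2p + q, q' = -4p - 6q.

Coefficient matrix A = [[-2, 1], [-4, -6]].
Characteristic polynomial det(A - λI) = λ^2 + 8λ + 16 = 0.
Single eigenvalue λ = -4 with algebraic multiplicity 2.
Eigenvector v = (1,-2); generalized eigenvector w with (A-λI)w=v is (-1,3).
General solution: e^(-4t)[C_1·v + C_2·(t·v + w)].

p(t) = C_1e^(-4t) + C_2te^(-4t) - C_2e^(-4t), q(t) = -2C_1e^(-4t) - 2C_2te^(-4t) + 3C_2e^(-4t)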